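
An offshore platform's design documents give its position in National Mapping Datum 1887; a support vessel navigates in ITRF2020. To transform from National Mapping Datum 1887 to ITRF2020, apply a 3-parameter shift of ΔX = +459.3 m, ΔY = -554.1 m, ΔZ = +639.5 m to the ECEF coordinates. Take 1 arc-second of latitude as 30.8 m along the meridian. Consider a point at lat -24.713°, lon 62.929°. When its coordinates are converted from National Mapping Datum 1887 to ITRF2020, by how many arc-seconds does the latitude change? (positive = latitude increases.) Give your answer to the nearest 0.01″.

Δφ = 15.00″

sin φ = -0.418073, cos φ = 0.908413, sin λ = 0.890443, cos λ = 0.455094.
North component: ΔN = −sin φ cos λ·ΔX − sin φ sin λ·ΔY + cos φ·ΔZ = −(-0.418073)(0.455094)(459.3) − (-0.418073)(0.890443)(-554.1) + (0.908413)(639.5) = 462.04 m.
1° of latitude spans 3600 × 30.80 = 110880 m, so Δφ = 462.04 / 110880 × 3600 = 15.001″.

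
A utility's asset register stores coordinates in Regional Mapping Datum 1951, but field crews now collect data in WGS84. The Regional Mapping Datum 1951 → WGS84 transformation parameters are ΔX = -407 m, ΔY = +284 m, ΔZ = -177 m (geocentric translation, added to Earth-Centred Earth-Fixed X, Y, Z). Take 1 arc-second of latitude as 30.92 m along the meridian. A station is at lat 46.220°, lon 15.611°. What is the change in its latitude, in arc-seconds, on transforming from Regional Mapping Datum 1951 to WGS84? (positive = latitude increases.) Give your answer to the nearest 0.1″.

Δφ = 3.4″

sin φ = 0.722002, cos φ = 0.691891, sin λ = 0.269105, cos λ = 0.963111.
North component: ΔN = −sin φ cos λ·ΔX − sin φ sin λ·ΔY + cos φ·ΔZ = −(0.722002)(0.963111)(-407) − (0.722002)(0.269105)(284) + (0.691891)(-177) = 105.37 m.
1° of latitude spans 3600 × 30.92 = 111312 m, so Δφ = 105.37 / 111312 × 3600 = 3.408″.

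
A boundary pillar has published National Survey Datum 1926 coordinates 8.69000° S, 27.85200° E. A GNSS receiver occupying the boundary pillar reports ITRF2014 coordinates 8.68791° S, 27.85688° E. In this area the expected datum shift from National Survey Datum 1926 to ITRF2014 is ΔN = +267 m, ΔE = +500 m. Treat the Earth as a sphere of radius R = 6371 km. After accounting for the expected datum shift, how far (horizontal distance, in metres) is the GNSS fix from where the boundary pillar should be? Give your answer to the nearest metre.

50 m

Observed coordinate differences: Δφ = +0.00209°, Δλ = +0.00488°.
Converting to metres (1° lat = 111195 m, cos φ = 0.988520): observed ΔN = 232.4 m, observed ΔE = 536.4 m.
Subtracting the expected shift leaves a residual of 232.4 − (267) = -34.6 m north and 536.4 − (500) = 36.4 m east.
Residual distance = √((-34.6)² + 36.4²) = 50.2 m.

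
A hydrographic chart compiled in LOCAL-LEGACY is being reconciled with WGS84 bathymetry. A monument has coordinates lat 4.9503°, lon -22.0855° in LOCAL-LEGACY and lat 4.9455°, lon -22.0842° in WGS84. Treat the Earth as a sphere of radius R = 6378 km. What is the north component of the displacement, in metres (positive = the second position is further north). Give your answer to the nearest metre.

Δφ = 4.9455° − 4.9503° = -0.0048°; Δλ = -22.0842° − -22.0855° = +0.0013°.
1° along a meridian = πR/180 = 111317 m.
ΔN = Δφ × 111317 = -534.3 m; ΔE = Δλ × 111317 × cos(4.9503°) = +0.0013 × 111317 × 0.996270 = 144.2 m.

ΔN = -534 m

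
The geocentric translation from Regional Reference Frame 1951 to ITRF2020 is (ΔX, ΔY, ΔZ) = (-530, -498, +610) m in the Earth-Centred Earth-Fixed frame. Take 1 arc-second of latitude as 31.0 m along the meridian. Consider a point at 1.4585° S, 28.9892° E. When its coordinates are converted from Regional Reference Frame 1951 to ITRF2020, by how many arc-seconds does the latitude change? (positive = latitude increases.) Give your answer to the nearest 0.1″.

sin φ = -0.025453, cos φ = 0.999676, sin λ = 0.484645, cos λ = 0.874711.
North component: ΔN = −sin φ cos λ·ΔX − sin φ sin λ·ΔY + cos φ·ΔZ = −(-0.025453)(0.874711)(-530) − (-0.025453)(0.484645)(-498) + (0.999676)(610) = 591.86 m.
1° of latitude spans 3600 × 31.00 = 111600 m, so Δφ = 591.86 / 111600 × 3600 = 19.092″.

Δφ = 19.1″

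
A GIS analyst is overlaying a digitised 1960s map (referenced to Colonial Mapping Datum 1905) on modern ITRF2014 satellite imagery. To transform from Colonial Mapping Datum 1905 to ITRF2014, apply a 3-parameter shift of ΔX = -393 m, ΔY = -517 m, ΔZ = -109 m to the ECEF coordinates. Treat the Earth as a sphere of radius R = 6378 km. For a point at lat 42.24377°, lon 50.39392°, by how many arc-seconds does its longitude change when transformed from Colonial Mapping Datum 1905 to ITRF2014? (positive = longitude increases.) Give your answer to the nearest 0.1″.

Δλ = -1.2″

sin φ = 0.672286, cos φ = 0.740291, sin λ = 0.770446, cos λ = 0.637506.
East component: ΔE = −sin λ·ΔX + cos λ·ΔY = −(0.770446)(-393) + (0.637506)(-517) = -26.81 m.
1° of latitude spans πR/180 = 111317 m; at latitude φ, 1° of longitude spans that × cos φ = 82407.1 m, so Δλ = -26.81 / 82407.1 × 3600 = -1.171″.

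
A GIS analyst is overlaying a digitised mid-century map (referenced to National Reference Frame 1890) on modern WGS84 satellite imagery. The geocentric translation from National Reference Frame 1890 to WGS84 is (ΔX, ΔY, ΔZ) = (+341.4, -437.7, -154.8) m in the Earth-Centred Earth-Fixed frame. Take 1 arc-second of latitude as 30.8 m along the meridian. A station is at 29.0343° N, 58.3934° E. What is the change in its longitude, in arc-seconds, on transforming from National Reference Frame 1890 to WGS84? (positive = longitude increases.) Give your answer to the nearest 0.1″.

Δλ = -19.3″

sin φ = 0.485333, cos φ = 0.874329, sin λ = 0.851667, cos λ = 0.524084.
East component: ΔE = −sin λ·ΔX + cos λ·ΔY = −(0.851667)(341.4) + (0.524084)(-437.7) = -520.15 m.
1° of latitude spans 3600 × 30.80 = 110880 m; at latitude φ, 1° of longitude spans that × cos φ = 96945.6 m, so Δλ = -520.15 / 96945.6 × 3600 = -19.315″.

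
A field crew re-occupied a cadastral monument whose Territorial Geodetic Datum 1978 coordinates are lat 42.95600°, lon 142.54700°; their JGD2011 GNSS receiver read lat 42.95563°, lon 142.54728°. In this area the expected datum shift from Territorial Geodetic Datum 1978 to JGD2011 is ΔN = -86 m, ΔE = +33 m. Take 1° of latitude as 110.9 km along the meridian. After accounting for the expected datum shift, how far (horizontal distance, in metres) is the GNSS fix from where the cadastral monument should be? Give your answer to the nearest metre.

46 m

Observed coordinate differences: Δφ = -0.00037°, Δλ = +0.00028°.
Converting to metres (1° lat = 110900 m, cos φ = 0.731877): observed ΔN = -41.0 m, observed ΔE = 22.7 m.
Subtracting the expected shift leaves a residual of -41.0 − (-86) = 45.0 m north and 22.7 − (33) = -10.3 m east.
Residual distance = √(45.0² + (-10.3)²) = 46.1 m.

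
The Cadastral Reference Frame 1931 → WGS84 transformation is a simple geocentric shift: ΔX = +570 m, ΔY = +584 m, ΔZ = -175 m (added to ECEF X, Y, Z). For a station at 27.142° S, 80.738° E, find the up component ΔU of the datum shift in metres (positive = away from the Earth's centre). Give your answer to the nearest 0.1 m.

ΔU = 674.4 m

At φ = -27.142°, λ = 80.738°: sin φ = -0.456197, cos φ = 0.889879, sin λ = 0.986963, cos λ = 0.160949.
ΔU = cos φ cos λ·ΔX + cos φ sin λ·ΔY + sin φ·ΔZ = (0.889879)(0.160949)(570) + (0.889879)(0.986963)(584) + (-0.456197)(-175) = 674.39 m.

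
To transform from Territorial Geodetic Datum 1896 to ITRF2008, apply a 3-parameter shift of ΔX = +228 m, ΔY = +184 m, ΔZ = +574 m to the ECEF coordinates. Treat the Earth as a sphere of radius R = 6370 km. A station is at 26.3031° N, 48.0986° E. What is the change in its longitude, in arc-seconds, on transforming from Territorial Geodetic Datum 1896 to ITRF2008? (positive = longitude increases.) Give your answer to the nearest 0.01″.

Δλ = -1.69″

sin φ = 0.443120, cos φ = 0.896462, sin λ = 0.744295, cos λ = 0.667851.
East component: ΔE = −sin λ·ΔX + cos λ·ΔY = −(0.744295)(228) + (0.667851)(184) = -46.81 m.
1° of latitude spans πR/180 = 111177 m; at latitude φ, 1° of longitude spans that × cos φ = 99666.4 m, so Δλ = -46.81 / 99666.4 × 3600 = -1.691″.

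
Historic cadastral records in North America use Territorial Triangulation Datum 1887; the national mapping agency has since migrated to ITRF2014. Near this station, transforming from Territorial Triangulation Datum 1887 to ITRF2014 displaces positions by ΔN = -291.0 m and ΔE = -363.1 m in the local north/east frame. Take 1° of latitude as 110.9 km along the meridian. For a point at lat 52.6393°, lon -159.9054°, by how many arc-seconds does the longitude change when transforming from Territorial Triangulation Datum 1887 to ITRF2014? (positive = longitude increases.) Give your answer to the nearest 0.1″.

Δλ = -19.4″

At latitude 52.6393°, cos φ = 0.606831.
1° of longitude at this latitude = 110.9 × cos φ = 67.30 km, so Δλ = -363.1 / 67297.5 = -0.0053954° = -19.424″.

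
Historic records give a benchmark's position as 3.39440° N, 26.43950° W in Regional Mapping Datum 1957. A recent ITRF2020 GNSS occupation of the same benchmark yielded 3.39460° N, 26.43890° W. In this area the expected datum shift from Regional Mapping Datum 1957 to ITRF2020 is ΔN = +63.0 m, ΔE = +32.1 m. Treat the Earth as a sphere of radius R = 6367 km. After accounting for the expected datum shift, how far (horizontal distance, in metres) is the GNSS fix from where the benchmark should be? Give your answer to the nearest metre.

53 m

Observed coordinate differences: Δφ = +0.00020°, Δλ = +0.00060°.
Converting to metres (1° lat = 111125 m, cos φ = 0.998246): observed ΔN = 22.2 m, observed ΔE = 66.6 m.
Subtracting the expected shift leaves a residual of 22.2 − (63.0) = -40.8 m north and 66.6 − (32.1) = 34.5 m east.
Residual distance = √((-40.8)² + 34.5²) = 53.4 m.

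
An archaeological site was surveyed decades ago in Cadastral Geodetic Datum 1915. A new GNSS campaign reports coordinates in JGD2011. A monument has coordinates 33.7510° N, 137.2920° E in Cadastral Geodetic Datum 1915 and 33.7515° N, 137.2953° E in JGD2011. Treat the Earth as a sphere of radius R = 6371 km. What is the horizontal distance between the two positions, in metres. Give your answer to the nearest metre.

Δφ = 33.7515° − 33.7510° = +0.0005°; Δλ = 137.2953° − 137.2920° = +0.0033°.
1° along a meridian = πR/180 = 111195 m.
ΔN = Δφ × 111195 = 55.6 m; ΔE = Δλ × 111195 × cos(33.7510°) = +0.0033 × 111195 × 0.831460 = 305.1 m.
Distance = √(ΔE² + ΔN²) = √(305.1² + 55.6²) = 310.1 m.

310 m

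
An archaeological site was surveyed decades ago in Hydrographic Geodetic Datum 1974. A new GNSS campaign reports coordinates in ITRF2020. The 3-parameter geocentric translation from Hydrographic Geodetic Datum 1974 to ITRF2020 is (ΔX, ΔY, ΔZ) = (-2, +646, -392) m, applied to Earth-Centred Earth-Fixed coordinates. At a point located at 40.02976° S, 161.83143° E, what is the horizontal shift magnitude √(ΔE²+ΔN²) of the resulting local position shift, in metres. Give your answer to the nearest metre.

636 m

At φ = -40.02976°, λ = 161.83143°: sin φ = -0.643185, cos φ = 0.765710, sin λ = 0.311814, cos λ = -0.950143.
ΔE = −sin λ·ΔX + cos λ·ΔY = −(0.311814)·(-2) + (-0.950143)·(646) = -613.17 m.
ΔN = −sin φ cos λ·ΔX − sin φ sin λ·ΔY + cos φ·ΔZ = −(-0.643185)(-0.950143)(-2) − (-0.643185)(0.311814)(646) + (0.765710)(-392) = -169.38 m.
Horizontal magnitude = √(ΔE² + ΔN²) = √((-613.17)² + (-169.38)²) = 636.13 m.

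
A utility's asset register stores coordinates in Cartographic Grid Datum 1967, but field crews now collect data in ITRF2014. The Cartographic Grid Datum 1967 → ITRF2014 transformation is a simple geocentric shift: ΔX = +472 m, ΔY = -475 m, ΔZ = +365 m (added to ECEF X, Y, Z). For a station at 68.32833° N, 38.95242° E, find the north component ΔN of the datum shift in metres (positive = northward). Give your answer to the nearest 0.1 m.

ΔN = 71.2 m

The local north axis is (−sin φ cos λ, −sin φ sin λ, cos φ), giving ΔN = -341.114 + 277.513 + 134.790 = 71.19 m.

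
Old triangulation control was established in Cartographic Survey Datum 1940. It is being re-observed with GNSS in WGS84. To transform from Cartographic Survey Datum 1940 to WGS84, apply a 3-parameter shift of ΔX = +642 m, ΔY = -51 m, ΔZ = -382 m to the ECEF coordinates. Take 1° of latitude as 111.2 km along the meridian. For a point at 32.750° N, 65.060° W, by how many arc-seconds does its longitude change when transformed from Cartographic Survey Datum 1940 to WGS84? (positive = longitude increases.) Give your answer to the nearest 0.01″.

Δλ = 21.58″

sin φ = 0.540974, cos φ = 0.841039, sin λ = -0.906750, cos λ = 0.421669.
East component: ΔE = −sin λ·ΔX + cos λ·ΔY = −(-0.906750)(642) + (0.421669)(-51) = 560.63 m.
1° of latitude spans 111200 m; at latitude φ, 1° of longitude spans that × cos φ = 93523.5 m, so Δλ = 560.63 / 93523.5 × 3600 = 21.580″.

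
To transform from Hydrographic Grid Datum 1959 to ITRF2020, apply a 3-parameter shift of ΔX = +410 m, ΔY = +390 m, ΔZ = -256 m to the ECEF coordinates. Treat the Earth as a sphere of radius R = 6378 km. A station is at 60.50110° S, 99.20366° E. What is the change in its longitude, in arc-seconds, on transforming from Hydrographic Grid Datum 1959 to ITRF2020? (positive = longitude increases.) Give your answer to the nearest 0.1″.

sin φ = -0.870365, cos φ = 0.492407, sin λ = 0.987126, cos λ = -0.159944.
East component: ΔE = −sin λ·ΔX + cos λ·ΔY = −(0.987126)(410) + (-0.159944)(390) = -467.10 m.
1° of latitude spans πR/180 = 111317 m; at latitude φ, 1° of longitude spans that × cos φ = 54813.3 m, so Δλ = -467.10 / 54813.3 × 3600 = -30.678″.

Δλ = -30.7″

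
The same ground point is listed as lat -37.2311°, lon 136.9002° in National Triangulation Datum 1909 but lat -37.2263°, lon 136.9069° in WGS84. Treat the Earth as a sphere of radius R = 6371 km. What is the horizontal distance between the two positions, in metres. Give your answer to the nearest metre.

Δφ = -37.2263° − -37.2311° = +0.0048°; Δλ = 136.9069° − 136.9002° = +0.0067°.
1° along a meridian = πR/180 = 111195 m.
ΔN = Δφ × 111195 = 533.7 m; ΔE = Δλ × 111195 × cos(-37.2311°) = +0.0067 × 111195 × 0.796202 = 593.2 m.
Distance = √(ΔE² + ΔN²) = √(593.2² + 533.7²) = 798.0 m.

798 m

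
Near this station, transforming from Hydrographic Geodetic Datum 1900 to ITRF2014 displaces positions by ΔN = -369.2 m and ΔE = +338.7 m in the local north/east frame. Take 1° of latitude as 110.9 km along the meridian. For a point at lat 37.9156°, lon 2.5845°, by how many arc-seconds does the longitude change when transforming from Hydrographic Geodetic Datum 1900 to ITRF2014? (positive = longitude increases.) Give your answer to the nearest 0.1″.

At latitude 37.9156°, cos φ = 0.788917.
1° of longitude at this latitude = 110.9 × cos φ = 87.49 km, so Δλ = 338.7 / 87490.9 = 0.0038713° = 13.937″.

Δλ = 13.9″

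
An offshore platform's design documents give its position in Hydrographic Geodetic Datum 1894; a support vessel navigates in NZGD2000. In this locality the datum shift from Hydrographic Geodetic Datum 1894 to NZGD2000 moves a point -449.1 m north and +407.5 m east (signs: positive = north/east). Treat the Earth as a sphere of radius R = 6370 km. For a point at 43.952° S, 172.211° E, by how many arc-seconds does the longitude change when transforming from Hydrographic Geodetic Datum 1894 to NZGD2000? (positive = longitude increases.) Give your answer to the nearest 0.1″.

At latitude -43.952°, cos φ = 0.719922.
One radian of longitude at latitude φ spans R cos φ, so Δλ = ΔE / (R cos φ) = 407.5 / (6370000 × 0.719922) = 8.8859e-05 rad = 18.329″.

Δλ = 18.3″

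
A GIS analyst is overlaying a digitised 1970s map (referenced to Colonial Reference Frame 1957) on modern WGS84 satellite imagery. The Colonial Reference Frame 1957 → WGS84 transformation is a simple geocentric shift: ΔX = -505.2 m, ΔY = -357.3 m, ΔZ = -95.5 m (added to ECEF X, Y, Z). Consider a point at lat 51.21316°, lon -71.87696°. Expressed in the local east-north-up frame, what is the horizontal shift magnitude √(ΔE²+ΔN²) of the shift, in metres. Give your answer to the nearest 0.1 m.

The local east axis at (φ, λ) is (−sin λ, cos λ, 0), so ΔE = −sin(-71.87696°)·(-505.2) + cos(-71.87696°)·(-357.3) = -591.28 m.
The local north axis is (−sin φ cos λ, −sin φ sin λ, cos φ), giving ΔN = 122.493 − 264.692 − 59.824 = -202.02 m.
Horizontal magnitude = √(ΔE² + ΔN²) = √((-591.28)² + (-202.02)²) = 624.84 m.

624.8 m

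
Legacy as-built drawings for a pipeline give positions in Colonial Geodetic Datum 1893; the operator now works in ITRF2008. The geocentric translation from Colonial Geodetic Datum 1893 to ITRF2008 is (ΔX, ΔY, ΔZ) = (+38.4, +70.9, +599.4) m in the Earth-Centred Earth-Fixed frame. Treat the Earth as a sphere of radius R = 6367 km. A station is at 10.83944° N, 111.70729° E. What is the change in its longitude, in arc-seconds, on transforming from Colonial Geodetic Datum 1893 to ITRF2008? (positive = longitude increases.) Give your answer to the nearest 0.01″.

sin φ = 0.188057, cos φ = 0.982158, sin λ = 0.929086, cos λ = -0.369865.
East component: ΔE = −sin λ·ΔX + cos λ·ΔY = −(0.929086)(38.4) + (-0.369865)(70.9) = -61.90 m.
1° of latitude spans πR/180 = 111125 m; at latitude φ, 1° of longitude spans that × cos φ = 109142.4 m, so Δλ = -61.90 / 109142.4 × 3600 = -2.042″.

Δλ = -2.04″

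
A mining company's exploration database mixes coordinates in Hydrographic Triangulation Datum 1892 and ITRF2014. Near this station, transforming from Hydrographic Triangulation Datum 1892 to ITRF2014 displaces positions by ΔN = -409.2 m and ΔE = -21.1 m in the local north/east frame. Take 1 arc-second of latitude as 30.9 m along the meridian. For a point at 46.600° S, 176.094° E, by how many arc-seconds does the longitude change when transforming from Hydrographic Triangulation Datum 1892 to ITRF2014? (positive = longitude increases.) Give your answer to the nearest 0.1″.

At latitude -46.600°, cos φ = 0.687088.
1″ of longitude at this latitude = 30.90 × cos φ = 21.2310 m, so Δλ = -21.1 / 21.2310 = -0.994″.

Δλ = -1.0″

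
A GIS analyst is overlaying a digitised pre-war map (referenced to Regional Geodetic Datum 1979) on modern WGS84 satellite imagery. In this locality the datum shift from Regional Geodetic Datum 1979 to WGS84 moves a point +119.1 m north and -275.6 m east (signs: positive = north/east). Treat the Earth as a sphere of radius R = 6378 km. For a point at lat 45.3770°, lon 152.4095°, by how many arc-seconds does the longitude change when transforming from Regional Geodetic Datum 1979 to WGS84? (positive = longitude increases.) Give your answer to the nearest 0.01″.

At latitude 45.3770°, cos φ = 0.702439.
One radian of longitude at latitude φ spans R cos φ, so Δλ = ΔE / (R cos φ) = -275.6 / (6378000 × 0.702439) = -6.1516e-05 rad = -12.689″.

Δλ = -12.69″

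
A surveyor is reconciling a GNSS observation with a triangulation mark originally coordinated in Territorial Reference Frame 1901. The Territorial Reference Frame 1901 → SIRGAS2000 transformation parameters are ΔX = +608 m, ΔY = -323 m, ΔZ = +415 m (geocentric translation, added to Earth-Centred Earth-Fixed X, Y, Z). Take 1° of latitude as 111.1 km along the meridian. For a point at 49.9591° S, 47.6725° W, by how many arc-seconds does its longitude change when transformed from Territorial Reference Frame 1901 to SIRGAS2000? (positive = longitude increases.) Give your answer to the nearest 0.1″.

Δλ = 11.7″

sin φ = -0.765585, cos φ = 0.643334, sin λ = -0.739308, cos λ = 0.673367.
East component: ΔE = −sin λ·ΔX + cos λ·ΔY = −(-0.739308)(608) + (0.673367)(-323) = 232.00 m.
1° of latitude spans 111100 m; at latitude φ, 1° of longitude spans that × cos φ = 71474.4 m, so Δλ = 232.00 / 71474.4 × 3600 = 11.685″.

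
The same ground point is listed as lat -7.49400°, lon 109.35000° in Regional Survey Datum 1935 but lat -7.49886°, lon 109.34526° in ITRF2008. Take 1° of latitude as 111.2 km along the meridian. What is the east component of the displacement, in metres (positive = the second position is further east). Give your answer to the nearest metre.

ΔE = -523 m

Δφ = -7.49886° − -7.49400° = -0.00486°; Δλ = 109.34526° − 109.35000° = -0.00474°.
ΔN = Δφ × 111200 = -540.4 m; ΔE = Δλ × 111200 × cos(-7.49400°) = -0.00474 × 111200 × 0.991459 = -522.6 m.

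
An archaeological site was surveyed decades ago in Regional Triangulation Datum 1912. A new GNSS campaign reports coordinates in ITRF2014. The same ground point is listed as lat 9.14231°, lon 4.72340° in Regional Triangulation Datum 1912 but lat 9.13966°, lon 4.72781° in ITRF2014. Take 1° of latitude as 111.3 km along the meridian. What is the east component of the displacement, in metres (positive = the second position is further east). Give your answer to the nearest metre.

ΔE = 485 m

Δφ = 9.13966° − 9.14231° = -0.00265°; Δλ = 4.72781° − 4.72340° = +0.00441°.
ΔN = Δφ × 111300 = -294.9 m; ΔE = Δλ × 111300 × cos(9.14231°) = +0.00441 × 111300 × 0.987297 = 484.6 m.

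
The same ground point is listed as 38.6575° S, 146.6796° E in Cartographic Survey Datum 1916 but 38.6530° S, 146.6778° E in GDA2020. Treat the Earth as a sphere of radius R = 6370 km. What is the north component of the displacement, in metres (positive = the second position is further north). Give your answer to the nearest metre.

ΔN = 500 m

Δφ = -38.6530° − -38.6575° = +0.0045°; Δλ = 146.6778° − 146.6796° = -0.0018°.
1° along a meridian = πR/180 = 111177 m.
ΔN = Δφ × 111177 = 500.3 m; ΔE = Δλ × 111177 × cos(-38.6575°) = -0.0018 × 111177 × 0.780894 = -156.3 m.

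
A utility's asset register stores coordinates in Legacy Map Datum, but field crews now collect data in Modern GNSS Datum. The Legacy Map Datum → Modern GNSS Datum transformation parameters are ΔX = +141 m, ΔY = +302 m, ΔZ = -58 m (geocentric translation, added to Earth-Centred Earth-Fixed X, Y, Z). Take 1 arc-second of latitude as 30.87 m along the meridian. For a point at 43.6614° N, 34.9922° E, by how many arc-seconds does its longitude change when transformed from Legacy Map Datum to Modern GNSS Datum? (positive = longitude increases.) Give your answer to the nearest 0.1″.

sin φ = 0.690395, cos φ = 0.723432, sin λ = 0.573465, cos λ = 0.819230.
East component: ΔE = −sin λ·ΔX + cos λ·ΔY = −(0.573465)(141) + (0.819230)(302) = 166.55 m.
1° of latitude spans 3600 × 30.87 = 111132 m; at latitude φ, 1° of longitude spans that × cos φ = 80396.5 m, so Δλ = 166.55 / 80396.5 × 3600 = 7.458″.

Δλ = 7.5″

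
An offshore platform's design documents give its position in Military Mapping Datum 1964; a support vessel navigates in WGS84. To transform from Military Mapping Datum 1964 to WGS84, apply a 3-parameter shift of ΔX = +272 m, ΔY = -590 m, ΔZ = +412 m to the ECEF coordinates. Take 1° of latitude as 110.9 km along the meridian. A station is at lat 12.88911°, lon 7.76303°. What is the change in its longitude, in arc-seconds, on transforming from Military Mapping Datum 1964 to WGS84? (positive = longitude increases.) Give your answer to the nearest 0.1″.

sin φ = 0.223065, cos φ = 0.974804, sin λ = 0.135076, cos λ = 0.990835.
East component: ΔE = −sin λ·ΔX + cos λ·ΔY = −(0.135076)(272) + (0.990835)(-590) = -621.33 m.
1° of latitude spans 110900 m; at latitude φ, 1° of longitude spans that × cos φ = 108105.7 m, so Δλ = -621.33 / 108105.7 × 3600 = -20.691″.

Δλ = -20.7″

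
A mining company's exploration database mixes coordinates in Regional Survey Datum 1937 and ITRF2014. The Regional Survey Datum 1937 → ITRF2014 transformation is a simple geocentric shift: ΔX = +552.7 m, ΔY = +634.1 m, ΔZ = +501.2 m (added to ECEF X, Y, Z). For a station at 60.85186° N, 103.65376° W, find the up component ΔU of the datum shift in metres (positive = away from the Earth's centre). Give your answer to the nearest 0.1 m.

ΔU = 74.1 m

At φ = 60.85186°, λ = -103.65376°: sin φ = 0.873363, cos φ = 0.487069, sin λ = -0.971740, cos λ = -0.236054.
ΔU = cos φ cos λ·ΔX + cos φ sin λ·ΔY + sin φ·ΔZ = (0.487069)(-0.236054)(552.7) + (0.487069)(-0.971740)(634.1) + (0.873363)(501.2) = 74.06 m.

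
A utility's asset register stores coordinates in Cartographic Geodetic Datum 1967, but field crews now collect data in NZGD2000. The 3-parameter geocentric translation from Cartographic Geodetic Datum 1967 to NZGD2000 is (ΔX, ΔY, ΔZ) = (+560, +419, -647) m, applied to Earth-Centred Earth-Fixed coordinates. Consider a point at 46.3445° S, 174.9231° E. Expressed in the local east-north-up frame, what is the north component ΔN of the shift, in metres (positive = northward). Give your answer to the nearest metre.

At φ = -46.3445°, λ = 174.9231°: sin φ = -0.723504, cos φ = 0.690321, sin λ = 0.088493, cos λ = -0.996077.
ΔN = −sin φ cos λ·ΔX − sin φ sin λ·ΔY + cos φ·ΔZ = −(-0.723504)(-0.996077)(560) − (-0.723504)(0.088493)(419) + (0.690321)(-647) = -823.38 m.

ΔN = -823 m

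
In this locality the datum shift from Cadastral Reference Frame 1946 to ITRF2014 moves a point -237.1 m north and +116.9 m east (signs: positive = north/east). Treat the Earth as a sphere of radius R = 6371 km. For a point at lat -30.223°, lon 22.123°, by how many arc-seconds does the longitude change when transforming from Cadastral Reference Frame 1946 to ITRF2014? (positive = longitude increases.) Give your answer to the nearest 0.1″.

At latitude -30.223°, cos φ = 0.864073.
One radian of longitude at latitude φ spans R cos φ, so Δλ = ΔE / (R cos φ) = 116.9 / (6371000 × 0.864073) = 2.1235e-05 rad = 4.380″.

Δλ = 4.4″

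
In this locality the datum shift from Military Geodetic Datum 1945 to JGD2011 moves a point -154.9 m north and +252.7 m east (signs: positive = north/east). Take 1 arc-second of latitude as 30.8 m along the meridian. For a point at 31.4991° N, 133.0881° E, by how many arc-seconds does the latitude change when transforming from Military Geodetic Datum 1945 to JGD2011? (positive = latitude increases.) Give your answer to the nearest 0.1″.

1″ of latitude = 30.80 m, so Δφ = -154.9 / 30.80 = -5.029″.

Δφ = -5.0″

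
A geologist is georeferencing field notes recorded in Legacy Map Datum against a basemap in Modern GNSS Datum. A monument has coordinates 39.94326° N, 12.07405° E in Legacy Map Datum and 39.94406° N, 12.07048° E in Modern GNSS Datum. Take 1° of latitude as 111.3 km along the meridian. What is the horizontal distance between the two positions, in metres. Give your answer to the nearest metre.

Δφ = 39.94406° − 39.94326° = +0.00080°; Δλ = 12.07048° − 12.07405° = -0.00357°.
ΔN = Δφ × 111300 = 89.0 m; ΔE = Δλ × 111300 × cos(39.94326°) = -0.00357 × 111300 × 0.766681 = -304.6 m.
Distance = √(ΔE² + ΔN²) = √((-304.6)² + 89.0²) = 317.4 m.

317 m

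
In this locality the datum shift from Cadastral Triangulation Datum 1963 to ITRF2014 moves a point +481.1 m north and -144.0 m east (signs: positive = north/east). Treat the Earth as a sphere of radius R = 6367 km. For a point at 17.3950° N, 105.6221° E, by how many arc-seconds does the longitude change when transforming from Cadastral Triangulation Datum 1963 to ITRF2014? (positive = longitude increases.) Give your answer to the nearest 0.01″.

Δλ = -4.89″

At latitude 17.3950°, cos φ = 0.954266.
One radian of longitude at latitude φ spans R cos φ, so Δλ = ΔE / (R cos φ) = -144.0 / (6367000 × 0.954266) = -2.3701e-05 rad = -4.889″.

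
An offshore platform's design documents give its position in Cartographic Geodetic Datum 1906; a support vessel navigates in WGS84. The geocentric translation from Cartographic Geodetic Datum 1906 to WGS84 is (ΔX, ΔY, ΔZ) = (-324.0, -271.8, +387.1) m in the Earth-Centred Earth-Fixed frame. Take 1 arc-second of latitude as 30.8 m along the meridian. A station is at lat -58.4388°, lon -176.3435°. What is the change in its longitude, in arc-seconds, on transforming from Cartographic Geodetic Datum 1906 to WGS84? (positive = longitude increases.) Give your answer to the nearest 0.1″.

Δλ = 15.5″

sin φ = -0.852082, cos φ = 0.523409, sin λ = -0.063775, cos λ = -0.997964.
East component: ΔE = −sin λ·ΔX + cos λ·ΔY = −(-0.063775)(-324.0) + (-0.997964)(-271.8) = 250.58 m.
1° of latitude spans 3600 × 30.80 = 110880 m; at latitude φ, 1° of longitude spans that × cos φ = 58035.6 m, so Δλ = 250.58 / 58035.6 × 3600 = 15.544″.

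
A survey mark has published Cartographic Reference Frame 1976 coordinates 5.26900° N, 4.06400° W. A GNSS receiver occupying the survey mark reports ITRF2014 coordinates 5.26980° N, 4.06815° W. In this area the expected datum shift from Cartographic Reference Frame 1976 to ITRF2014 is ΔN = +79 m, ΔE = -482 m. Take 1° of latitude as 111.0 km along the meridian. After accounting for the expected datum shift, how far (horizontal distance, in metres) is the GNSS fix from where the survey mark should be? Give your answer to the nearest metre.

Observed coordinate differences: Δφ = +0.00080°, Δλ = -0.00415°.
Converting to metres (1° lat = 111000 m, cos φ = 0.995775): observed ΔN = 88.8 m, observed ΔE = -458.7 m.
Subtracting the expected shift leaves a residual of 88.8 − (79) = 9.8 m north and -458.7 − (-482) = 23.3 m east.
Residual distance = √(9.8² + 23.3²) = 25.3 m.

25 m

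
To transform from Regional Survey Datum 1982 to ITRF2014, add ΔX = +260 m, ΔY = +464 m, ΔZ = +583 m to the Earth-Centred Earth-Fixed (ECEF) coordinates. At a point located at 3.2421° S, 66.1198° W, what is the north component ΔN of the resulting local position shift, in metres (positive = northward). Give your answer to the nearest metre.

ΔN = 564 m

At φ = -3.2421°, λ = -66.1198°: sin φ = -0.056555, cos φ = 0.998399, sin λ = -0.914394, cos λ = 0.404826.
ΔN = −sin φ cos λ·ΔX − sin φ sin λ·ΔY + cos φ·ΔZ = −(-0.056555)(0.404826)(260) − (-0.056555)(-0.914394)(464) + (0.998399)(583) = 564.02 m.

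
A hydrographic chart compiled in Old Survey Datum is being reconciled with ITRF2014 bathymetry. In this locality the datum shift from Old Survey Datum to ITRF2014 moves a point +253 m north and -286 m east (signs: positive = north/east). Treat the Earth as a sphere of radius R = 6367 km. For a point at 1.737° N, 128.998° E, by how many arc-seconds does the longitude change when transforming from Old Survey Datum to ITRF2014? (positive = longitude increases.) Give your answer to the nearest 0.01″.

At latitude 1.737°, cos φ = 0.999540.
One radian of longitude at latitude φ spans R cos φ, so Δλ = ΔE / (R cos φ) = -286.0 / (6367000 × 0.999540) = -4.4940e-05 rad = -9.269″.

Δλ = -9.27″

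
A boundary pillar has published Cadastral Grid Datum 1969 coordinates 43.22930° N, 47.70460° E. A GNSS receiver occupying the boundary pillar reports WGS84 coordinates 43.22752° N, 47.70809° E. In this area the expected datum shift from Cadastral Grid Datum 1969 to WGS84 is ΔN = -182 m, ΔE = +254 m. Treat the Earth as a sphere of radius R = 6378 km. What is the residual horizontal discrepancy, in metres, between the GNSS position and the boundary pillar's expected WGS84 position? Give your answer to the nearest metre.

33 m

Observed coordinate differences: Δφ = -0.00178°, Δλ = +0.00349°.
Converting to metres (1° lat = 111317 m, cos φ = 0.728618): observed ΔN = -198.1 m, observed ΔE = 283.1 m.
Subtracting the expected shift leaves a residual of -198.1 − (-182) = -16.1 m north and 283.1 − (254) = 29.1 m east.
Residual distance = √((-16.1)² + 29.1²) = 33.2 m.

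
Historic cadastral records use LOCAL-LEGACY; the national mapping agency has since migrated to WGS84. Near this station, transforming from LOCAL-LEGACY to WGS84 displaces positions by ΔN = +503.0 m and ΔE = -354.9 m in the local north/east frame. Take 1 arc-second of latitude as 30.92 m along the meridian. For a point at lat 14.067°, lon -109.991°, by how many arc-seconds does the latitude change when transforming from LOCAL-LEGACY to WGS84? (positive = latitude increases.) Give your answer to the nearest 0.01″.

1″ of latitude = 30.92 m, so Δφ = 503.0 / 30.92 = 16.268″.

Δφ = 16.27″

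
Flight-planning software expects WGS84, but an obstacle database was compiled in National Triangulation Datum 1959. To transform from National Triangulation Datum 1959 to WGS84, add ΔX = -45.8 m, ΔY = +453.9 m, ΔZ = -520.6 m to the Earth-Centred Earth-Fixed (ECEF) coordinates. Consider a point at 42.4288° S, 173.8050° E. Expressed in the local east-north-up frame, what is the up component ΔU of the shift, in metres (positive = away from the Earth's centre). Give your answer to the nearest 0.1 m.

ΔU = 421.0 m

The local up (radial) axis is (cos φ cos λ, cos φ sin λ, sin φ), giving ΔU = 33.608 + 36.154 + 351.235 = 421.00 m.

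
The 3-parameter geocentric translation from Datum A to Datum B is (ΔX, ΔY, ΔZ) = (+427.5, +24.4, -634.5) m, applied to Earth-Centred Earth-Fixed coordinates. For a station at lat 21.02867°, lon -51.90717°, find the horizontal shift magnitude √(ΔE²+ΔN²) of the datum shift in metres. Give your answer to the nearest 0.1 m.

At φ = 21.02867°, λ = -51.90717°: sin φ = 0.358835, cos φ = 0.933401, sin λ = -0.787012, cos λ = 0.616937.
ΔE = −sin λ·ΔX + cos λ·ΔY = −(-0.787012)·(427.5) + (0.616937)·(24.4) = 351.50 m.
ΔN = −sin φ cos λ·ΔX − sin φ sin λ·ΔY + cos φ·ΔZ = −(0.358835)(0.616937)(427.5) − (0.358835)(-0.787012)(24.4) + (0.933401)(-634.5) = -679.99 m.
Horizontal magnitude = √(ΔE² + ΔN²) = √(351.50² + (-679.99)²) = 765.47 m.

765.5 m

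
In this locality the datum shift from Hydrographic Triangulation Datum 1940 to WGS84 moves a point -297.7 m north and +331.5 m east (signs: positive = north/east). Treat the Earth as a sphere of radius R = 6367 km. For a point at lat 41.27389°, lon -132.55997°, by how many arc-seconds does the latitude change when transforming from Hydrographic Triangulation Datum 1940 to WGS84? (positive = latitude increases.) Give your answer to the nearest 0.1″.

On a sphere of radius R, 1 rad of latitude = R, so Δφ = ΔN / R = -297.7 / 6367000 = -4.6757e-05 rad = -9.644″.

Δφ = -9.6″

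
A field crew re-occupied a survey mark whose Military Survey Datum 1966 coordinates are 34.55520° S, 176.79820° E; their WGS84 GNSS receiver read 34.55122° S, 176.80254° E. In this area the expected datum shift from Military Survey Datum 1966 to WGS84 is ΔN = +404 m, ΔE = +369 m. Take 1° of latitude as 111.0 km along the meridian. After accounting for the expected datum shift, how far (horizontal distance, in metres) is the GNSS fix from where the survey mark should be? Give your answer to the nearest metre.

Observed coordinate differences: Δφ = +0.00398°, Δλ = +0.00434°.
Converting to metres (1° lat = 111000 m, cos φ = 0.823580): observed ΔN = 441.8 m, observed ΔE = 396.8 m.
Subtracting the expected shift leaves a residual of 441.8 − (404) = 37.8 m north and 396.8 − (369) = 27.8 m east.
Residual distance = √(37.8² + 27.8²) = 46.9 m.

47 m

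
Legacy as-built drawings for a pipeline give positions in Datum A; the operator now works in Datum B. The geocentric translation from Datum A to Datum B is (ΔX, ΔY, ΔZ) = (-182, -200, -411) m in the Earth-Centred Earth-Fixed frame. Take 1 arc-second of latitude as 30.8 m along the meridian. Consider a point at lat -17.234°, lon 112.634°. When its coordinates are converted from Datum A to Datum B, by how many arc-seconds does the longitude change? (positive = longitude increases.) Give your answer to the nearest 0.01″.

Δλ = 8.33″

sin φ = -0.296275, cos φ = 0.955103, sin λ = 0.922982, cos λ = -0.384843.
East component: ΔE = −sin λ·ΔX + cos λ·ΔY = −(0.922982)(-182) + (-0.384843)(-200) = 244.95 m.
1° of latitude spans 3600 × 30.80 = 110880 m; at latitude φ, 1° of longitude spans that × cos φ = 105901.8 m, so Δλ = 244.95 / 105901.8 × 3600 = 8.327″.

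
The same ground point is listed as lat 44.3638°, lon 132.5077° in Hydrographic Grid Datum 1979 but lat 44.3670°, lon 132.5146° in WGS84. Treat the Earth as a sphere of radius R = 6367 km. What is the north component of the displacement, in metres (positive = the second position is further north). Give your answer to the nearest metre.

Δφ = 44.3670° − 44.3638° = +0.0032°; Δλ = 132.5146° − 132.5077° = +0.0069°.
1° along a meridian = πR/180 = 111125 m.
ΔN = Δφ × 111125 = 355.6 m; ΔE = Δλ × 111125 × cos(44.3638°) = +0.0069 × 111125 × 0.714915 = 548.2 m.

ΔN = 356 m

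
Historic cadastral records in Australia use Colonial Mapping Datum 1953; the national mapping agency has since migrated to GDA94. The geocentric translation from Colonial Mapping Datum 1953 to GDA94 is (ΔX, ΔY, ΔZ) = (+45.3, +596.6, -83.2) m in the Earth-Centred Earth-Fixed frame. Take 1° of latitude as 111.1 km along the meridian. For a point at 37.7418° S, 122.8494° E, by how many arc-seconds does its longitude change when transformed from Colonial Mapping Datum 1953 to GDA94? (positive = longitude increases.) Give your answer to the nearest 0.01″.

sin φ = -0.612104, cos φ = 0.790777, sin λ = 0.840099, cos λ = -0.542433.
East component: ΔE = −sin λ·ΔX + cos λ·ΔY = −(0.840099)(45.3) + (-0.542433)(596.6) = -361.67 m.
1° of latitude spans 111100 m; at latitude φ, 1° of longitude spans that × cos φ = 87855.3 m, so Δλ = -361.67 / 87855.3 × 3600 = -14.820″.

Δλ = -14.82″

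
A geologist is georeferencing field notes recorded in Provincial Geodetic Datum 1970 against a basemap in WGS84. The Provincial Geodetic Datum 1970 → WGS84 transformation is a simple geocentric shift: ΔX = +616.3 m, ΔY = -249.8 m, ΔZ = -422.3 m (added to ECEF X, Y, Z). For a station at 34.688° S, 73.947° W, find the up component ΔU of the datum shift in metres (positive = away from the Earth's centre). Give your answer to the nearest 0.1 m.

ΔU = 577.9 m

The local up (radial) axis is (cos φ cos λ, cos φ sin λ, sin φ), giving ΔU = 140.133 + 197.392 + 240.334 = 577.86 m.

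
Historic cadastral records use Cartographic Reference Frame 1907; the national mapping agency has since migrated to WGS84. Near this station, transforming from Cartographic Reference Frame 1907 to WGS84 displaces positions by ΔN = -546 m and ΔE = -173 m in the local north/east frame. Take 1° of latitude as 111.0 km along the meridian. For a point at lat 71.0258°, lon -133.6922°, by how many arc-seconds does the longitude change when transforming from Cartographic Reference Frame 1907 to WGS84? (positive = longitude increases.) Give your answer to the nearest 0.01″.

At latitude 71.0258°, cos φ = 0.325142.
1° of longitude at this latitude = 111.0 × cos φ = 36.09 km, so Δλ = -173.0 / 36090.8 = -0.0047935° = -17.256″.

Δλ = -17.26″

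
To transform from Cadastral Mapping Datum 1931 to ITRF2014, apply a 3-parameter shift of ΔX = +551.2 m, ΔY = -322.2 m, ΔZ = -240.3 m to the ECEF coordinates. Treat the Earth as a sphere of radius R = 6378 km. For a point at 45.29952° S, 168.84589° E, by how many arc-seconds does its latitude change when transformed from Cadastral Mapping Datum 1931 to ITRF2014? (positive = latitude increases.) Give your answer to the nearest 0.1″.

sin φ = -0.710794, cos φ = 0.703401, sin λ = 0.193449, cos λ = -0.981110.
North component: ΔN = −sin φ cos λ·ΔX − sin φ sin λ·ΔY + cos φ·ΔZ = −(-0.710794)(-0.981110)(551.2) − (-0.710794)(0.193449)(-322.2) + (0.703401)(-240.3) = -597.72 m.
1° of latitude spans πR/180 = 111317 m, so Δφ = -597.72 / 111317 × 3600 = -19.330″.

Δφ = -19.3″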